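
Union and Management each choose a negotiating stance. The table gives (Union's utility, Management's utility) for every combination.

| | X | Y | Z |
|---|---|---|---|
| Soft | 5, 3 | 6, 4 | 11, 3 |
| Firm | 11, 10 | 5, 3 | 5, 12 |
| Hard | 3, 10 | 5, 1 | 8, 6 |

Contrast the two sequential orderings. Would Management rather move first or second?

first

If Union leads: Management's best replies are Soft→Y, Firm→Z, Hard→X; Union's induced payoffs 6, 5, 3; outcome (Soft, Y), payoffs (6, 4).
If Management leads: Union's best replies are X→Firm, Y→Soft, Z→Soft; Management's induced payoffs 10, 4, 3; outcome (Firm, X), payoffs (11, 10).
Management gets 10 moving first and 4 moving second, so Management prefers to move first.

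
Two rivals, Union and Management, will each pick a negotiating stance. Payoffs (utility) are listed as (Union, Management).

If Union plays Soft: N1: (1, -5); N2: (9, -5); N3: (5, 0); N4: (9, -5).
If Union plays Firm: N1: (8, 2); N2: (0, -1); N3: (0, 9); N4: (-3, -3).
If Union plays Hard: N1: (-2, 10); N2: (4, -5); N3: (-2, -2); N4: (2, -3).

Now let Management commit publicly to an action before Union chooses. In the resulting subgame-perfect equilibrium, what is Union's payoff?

8

Solve by backward induction (Management leads).
- N1 → Union plays Firm (best of 1, 8, -2); Management gets 2.
- N2 → Union plays Soft (best of 9, 0, 4); Management gets -5.
- N3 → Union plays Soft (best of 5, 0, -2); Management gets 0.
- N4 → Union plays Soft (best of 9, -3, 2); Management gets -5.
Maximizing over 2, -5, 0, -5, Management chooses N1. Subgame-perfect outcome: (Firm, N1) with payoffs (8, 2).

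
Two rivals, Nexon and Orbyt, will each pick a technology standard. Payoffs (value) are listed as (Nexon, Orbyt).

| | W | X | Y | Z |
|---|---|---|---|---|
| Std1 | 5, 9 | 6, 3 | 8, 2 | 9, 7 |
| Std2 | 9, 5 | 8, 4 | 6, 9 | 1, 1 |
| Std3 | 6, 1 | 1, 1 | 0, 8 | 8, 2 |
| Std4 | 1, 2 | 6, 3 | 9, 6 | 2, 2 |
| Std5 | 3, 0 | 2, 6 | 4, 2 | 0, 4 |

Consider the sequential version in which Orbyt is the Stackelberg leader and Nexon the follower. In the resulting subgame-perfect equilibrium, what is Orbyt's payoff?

7

Nexon best-responds to each possible Orbyt move:
- W: Nexon compares 5, 9, 6, 1, 3 and picks Std2; Orbyt would get 5.
- X: Nexon compares 6, 8, 1, 6, 2 and picks Std2; Orbyt would get 4.
- Y: Nexon compares 8, 6, 0, 9, 4 and picks Std4; Orbyt would get 6.
- Z: Nexon compares 9, 1, 8, 2, 0 and picks Std1; Orbyt would get 7.
Maximizing over 5, 4, 6, 7, Orbyt chooses Z. Subgame-perfect outcome: (Std1, Z) with payoffs (9, 7).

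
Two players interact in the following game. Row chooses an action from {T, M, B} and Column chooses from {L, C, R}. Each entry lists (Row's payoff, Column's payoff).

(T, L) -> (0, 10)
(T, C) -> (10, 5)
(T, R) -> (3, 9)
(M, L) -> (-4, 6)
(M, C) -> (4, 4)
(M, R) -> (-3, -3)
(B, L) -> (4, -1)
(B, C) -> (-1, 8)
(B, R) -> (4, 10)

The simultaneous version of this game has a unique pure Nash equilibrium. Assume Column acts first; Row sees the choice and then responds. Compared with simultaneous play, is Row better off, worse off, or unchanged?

Solve by backward induction (Column leads).
- L → Row plays B (best of 0, -4, 4); Column gets -1.
- C → Row plays T (best of 10, 4, -1); Column gets 5.
- R → Row plays B (best of 3, -3, 4); Column gets 10.
Column's induced payoffs are -1, 5, 10, so Column commits to R. Subgame-perfect outcome: (B, R) with payoffs (4, 10).
Now find the simultaneous Nash equilibrium.
Row's best replies: L→B; C→T; R→B.
Column's best replies: T→L; M→L; B→R.
Only (B, R) has each player best-responding; Nash payoffs (4, 10).
Row earns 4 sequentially versus 4 at the Nash outcome: unchanged.

unchanged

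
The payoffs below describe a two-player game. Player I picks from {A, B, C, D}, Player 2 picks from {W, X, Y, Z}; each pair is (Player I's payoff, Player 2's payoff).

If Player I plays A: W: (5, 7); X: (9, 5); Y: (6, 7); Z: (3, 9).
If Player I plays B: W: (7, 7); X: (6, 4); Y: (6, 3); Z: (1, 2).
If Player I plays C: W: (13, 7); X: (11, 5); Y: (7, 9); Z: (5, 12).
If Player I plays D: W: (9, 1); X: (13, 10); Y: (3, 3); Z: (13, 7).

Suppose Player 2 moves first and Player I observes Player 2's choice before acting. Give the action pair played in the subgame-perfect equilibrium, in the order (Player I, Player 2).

Player I best-responds to each possible Player 2 move:
- W: BR = C, leader payoff 7.
- X: BR = D, leader payoff 10.
- Y: BR = C, leader payoff 9.
- Z: BR = D, leader payoff 7.
Player 2's induced payoffs are 7, 10, 9, 7, so Player 2 commits to X. Subgame-perfect outcome: (D, X) with payoffs (13, 10).

(D, X)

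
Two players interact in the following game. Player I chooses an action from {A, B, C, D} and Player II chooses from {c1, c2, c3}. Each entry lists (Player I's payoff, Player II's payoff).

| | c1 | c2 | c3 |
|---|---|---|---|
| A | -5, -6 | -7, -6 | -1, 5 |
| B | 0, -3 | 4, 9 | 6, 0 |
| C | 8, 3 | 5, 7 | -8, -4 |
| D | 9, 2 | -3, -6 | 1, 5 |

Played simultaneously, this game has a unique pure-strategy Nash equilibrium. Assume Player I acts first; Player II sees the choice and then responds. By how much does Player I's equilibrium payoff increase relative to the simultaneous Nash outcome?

0

Backward induction with Player I moving first.
- A → Player II plays c3 (best of -6, -6, 5); Player I gets -1.
- B → Player II plays c2 (best of -3, 9, 0); Player I gets 4.
- C → Player II plays c2 (best of 3, 7, -4); Player I gets 5.
- D → Player II plays c3 (best of 2, -6, 5); Player I gets 1.
Player I's induced payoffs are -1, 4, 5, 1, so Player I commits to C. Subgame-perfect outcome: (C, c2) with payoffs (5, 7).
For the simultaneous game, intersect best replies.
Player I's best replies: c1→D; c2→C; c3→B.
Player II's best replies: A→c3; B→c2; C→c2; D→c3.
The unique mutual best reply is (C, c2), giving (5, 7).
Player I's commitment gain: 5 − 5 = 0.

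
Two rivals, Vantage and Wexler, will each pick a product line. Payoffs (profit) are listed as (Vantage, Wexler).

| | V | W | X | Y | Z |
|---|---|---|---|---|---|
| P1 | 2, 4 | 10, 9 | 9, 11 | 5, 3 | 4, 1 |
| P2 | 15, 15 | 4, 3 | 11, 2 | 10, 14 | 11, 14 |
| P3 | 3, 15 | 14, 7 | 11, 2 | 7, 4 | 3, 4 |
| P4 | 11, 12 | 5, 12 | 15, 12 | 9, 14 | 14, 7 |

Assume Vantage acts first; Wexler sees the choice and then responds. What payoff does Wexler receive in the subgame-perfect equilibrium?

15

Work backward from Wexler's decision.
- P1 → Wexler plays X (best of 4, 9, 11, 3, 1); Vantage gets 9.
- P2 → Wexler plays V (best of 15, 3, 2, 14, 14); Vantage gets 15.
- P3 → Wexler plays V (best of 15, 7, 2, 4, 4); Vantage gets 3.
- P4 → Wexler plays Y (best of 12, 12, 12, 14, 7); Vantage gets 9.
Maximizing over 9, 15, 3, 9, Vantage chooses P2. Subgame-perfect outcome: (P2, V) with payoffs (15, 15).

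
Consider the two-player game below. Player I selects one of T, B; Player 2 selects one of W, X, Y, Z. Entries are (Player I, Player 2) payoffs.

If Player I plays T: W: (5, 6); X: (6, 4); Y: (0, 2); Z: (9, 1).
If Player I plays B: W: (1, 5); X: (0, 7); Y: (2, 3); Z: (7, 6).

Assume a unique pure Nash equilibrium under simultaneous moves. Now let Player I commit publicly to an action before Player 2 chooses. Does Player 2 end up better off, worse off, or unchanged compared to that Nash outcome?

unchanged

Solve by backward induction (Player I leads).
- T: Player 2 compares 6, 4, 2, 1 and picks W; Player I would get 5.
- B: Player 2 compares 5, 7, 3, 6 and picks X; Player I would get 0.
Player I's induced payoffs are 5, 0, so Player I commits to T. Subgame-perfect outcome: (T, W) with payoffs (5, 6).
Now find the simultaneous Nash equilibrium.
Player I's best replies: W→T; X→T; Y→B; Z→T.
Player 2's best replies: T→W; B→X.
Only (T, W) has each player best-responding; Nash payoffs (5, 6).
Player 2 earns 6 sequentially versus 6 at the Nash outcome: unchanged.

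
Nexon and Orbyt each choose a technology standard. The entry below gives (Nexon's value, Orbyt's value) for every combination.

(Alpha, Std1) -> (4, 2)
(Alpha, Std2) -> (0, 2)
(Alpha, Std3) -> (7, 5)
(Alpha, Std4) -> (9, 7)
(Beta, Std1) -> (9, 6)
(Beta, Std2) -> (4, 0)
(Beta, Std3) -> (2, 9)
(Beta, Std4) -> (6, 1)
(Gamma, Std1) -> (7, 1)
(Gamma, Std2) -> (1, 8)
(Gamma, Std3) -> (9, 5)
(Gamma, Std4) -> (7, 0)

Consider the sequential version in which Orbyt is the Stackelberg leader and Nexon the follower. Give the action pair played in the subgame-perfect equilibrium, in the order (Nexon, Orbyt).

Backward induction with Orbyt moving first.
- Std1 → Nexon plays Beta (best of 4, 9, 7); Orbyt gets 6.
- Std2 → Nexon plays Beta (best of 0, 4, 1); Orbyt gets 0.
- Std3 → Nexon plays Gamma (best of 7, 2, 9); Orbyt gets 5.
- Std4 → Nexon plays Alpha (best of 9, 6, 7); Orbyt gets 7.
Orbyt's induced payoffs are 6, 0, 5, 7, so Orbyt commits to Std4. Subgame-perfect outcome: (Alpha, Std4) with payoffs (9, 7).

(Alpha, Std4)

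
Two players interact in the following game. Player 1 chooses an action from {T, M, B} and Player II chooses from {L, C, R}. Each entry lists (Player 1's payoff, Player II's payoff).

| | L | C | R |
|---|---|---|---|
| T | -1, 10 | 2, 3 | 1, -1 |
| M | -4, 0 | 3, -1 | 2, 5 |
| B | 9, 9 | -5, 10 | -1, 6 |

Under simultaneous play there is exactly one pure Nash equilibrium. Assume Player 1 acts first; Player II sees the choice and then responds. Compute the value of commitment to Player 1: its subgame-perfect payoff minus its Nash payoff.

0

Work backward from Player II's decision.
- T: Player II compares 10, 3, -1 and picks L; Player 1 would get -1.
- M: Player II compares 0, -1, 5 and picks R; Player 1 would get 2.
- B: Player II compares 9, 10, 6 and picks C; Player 1 would get -5.
Among -1, 2, -5, the best is 2 at M. Subgame-perfect outcome: (M, R) with payoffs (2, 5).
Now find the simultaneous Nash equilibrium.
Player 1's best replies: L→B; C→M; R→M.
Player II's best replies: T→L; M→R; B→C.
The unique mutual best reply is (M, R), giving (2, 5).
Player 1's commitment gain: 2 − 2 = 0.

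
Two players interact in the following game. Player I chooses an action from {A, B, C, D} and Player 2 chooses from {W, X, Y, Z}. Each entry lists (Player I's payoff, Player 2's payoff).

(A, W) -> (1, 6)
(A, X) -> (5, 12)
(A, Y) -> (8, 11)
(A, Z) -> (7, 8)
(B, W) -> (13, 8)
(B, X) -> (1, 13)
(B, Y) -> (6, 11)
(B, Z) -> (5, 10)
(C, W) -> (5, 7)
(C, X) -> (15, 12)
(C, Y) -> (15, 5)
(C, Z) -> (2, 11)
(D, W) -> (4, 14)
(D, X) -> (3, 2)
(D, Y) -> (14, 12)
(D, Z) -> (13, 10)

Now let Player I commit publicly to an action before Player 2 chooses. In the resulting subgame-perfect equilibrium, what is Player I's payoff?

Solve by backward induction (Player I leads).
- A: Player 2 compares 6, 12, 11, 8 and picks X; Player I would get 5.
- B: Player 2 compares 8, 13, 11, 10 and picks X; Player I would get 1.
- C: Player 2 compares 7, 12, 5, 11 and picks X; Player I would get 15.
- D: Player 2 compares 14, 2, 12, 10 and picks W; Player I would get 4.
Among 5, 1, 15, 4, the best is 15 at C. Subgame-perfect outcome: (C, X) with payoffs (15, 12).

15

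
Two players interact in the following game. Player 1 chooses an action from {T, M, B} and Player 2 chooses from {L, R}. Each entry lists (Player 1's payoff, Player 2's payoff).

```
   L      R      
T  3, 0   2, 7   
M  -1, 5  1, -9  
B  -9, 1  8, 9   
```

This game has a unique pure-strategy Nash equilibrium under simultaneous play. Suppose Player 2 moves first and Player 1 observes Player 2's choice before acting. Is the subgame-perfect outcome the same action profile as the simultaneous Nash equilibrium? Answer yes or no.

yes

Backward induction with Player 2 moving first.
- L: Player 1 compares 3, -1, -9 and picks T; Player 2 would get 0.
- R: Player 1 compares 2, 1, 8 and picks B; Player 2 would get 9.
Player 2's induced payoffs are 0, 9, so Player 2 commits to R. Subgame-perfect outcome: (B, R) with payoffs (8, 9).
Now find the simultaneous Nash equilibrium.
Player 1's best replies: L→T; R→B.
Player 2's best replies: T→R; M→L; B→R.
The unique mutual best reply is (B, R), giving (8, 9).
Sequential outcome (B, R) coincides with the Nash profile (B, R).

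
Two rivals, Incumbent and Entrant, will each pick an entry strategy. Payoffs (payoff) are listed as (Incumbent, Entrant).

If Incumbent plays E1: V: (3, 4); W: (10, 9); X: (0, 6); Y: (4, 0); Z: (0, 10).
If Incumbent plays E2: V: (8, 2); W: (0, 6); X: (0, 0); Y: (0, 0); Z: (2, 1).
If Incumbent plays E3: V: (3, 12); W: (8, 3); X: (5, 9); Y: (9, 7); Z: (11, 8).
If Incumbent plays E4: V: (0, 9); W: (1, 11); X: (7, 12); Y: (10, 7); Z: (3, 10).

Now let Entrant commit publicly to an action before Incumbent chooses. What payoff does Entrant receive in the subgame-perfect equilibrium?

Solve by backward induction (Entrant leads).
- V: BR = E2, leader payoff 2.
- W: BR = E1, leader payoff 9.
- X: BR = E4, leader payoff 12.
- Y: BR = E4, leader payoff 7.
- Z: BR = E3, leader payoff 8.
Among 2, 9, 12, 7, 8, the best is 12 at X. Subgame-perfect outcome: (E4, X) with payoffs (7, 12).

12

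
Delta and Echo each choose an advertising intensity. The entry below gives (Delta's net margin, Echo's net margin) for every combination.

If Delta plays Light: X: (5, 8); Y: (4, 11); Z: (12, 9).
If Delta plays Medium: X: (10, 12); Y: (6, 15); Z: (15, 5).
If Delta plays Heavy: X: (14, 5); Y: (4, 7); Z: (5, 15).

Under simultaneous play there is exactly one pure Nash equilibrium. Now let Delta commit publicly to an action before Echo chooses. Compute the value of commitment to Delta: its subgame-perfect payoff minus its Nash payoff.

0

Echo best-responds to each possible Delta move:
- Light: Echo compares 8, 11, 9 and picks Y; Delta would get 4.
- Medium: Echo compares 12, 15, 5 and picks Y; Delta would get 6.
- Heavy: Echo compares 5, 7, 15 and picks Z; Delta would get 5.
Delta's induced payoffs are 4, 6, 5, so Delta commits to Medium. Subgame-perfect outcome: (Medium, Y) with payoffs (6, 15).
Under simultaneous play:
Delta's best replies: X→Heavy; Y→Medium; Z→Medium.
Echo's best replies: Light→Y; Medium→Y; Heavy→Z.
Only (Medium, Y) has each player best-responding; Nash payoffs (6, 15).
Delta's commitment gain: 6 − 6 = 0.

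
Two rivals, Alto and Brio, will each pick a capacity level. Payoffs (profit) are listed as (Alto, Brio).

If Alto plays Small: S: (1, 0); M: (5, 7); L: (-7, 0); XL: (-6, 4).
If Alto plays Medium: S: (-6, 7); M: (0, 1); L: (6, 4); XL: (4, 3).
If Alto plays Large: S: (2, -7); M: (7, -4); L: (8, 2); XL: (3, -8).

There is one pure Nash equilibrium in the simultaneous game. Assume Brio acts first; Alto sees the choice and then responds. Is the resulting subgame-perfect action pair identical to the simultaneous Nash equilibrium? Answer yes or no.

no

Work backward from Alto's decision.
- S: BR = Large, leader payoff -7.
- M: BR = Large, leader payoff -4.
- L: BR = Large, leader payoff 2.
- XL: BR = Medium, leader payoff 3.
Brio's induced payoffs are -7, -4, 2, 3, so Brio commits to XL. Subgame-perfect outcome: (Medium, XL) with payoffs (4, 3).
For the simultaneous game, intersect best replies.
Alto's best replies: S→Large; M→Large; L→Large; XL→Medium.
Brio's best replies: Small→M; Medium→S; Large→L.
Only (Large, L) has each player best-responding; Nash payoffs (8, 2).
Sequential outcome (Medium, XL) differs from the Nash profile (Large, L).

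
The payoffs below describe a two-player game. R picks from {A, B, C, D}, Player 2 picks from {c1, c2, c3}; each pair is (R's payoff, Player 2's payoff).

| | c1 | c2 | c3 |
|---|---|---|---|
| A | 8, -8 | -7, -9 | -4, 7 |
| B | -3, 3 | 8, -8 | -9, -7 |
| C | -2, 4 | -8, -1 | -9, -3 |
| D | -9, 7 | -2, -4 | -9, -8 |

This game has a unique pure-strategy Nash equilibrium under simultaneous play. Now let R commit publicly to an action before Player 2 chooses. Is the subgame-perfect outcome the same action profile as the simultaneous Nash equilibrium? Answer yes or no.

no

Backward induction with R moving first.
- A: Player 2 compares -8, -9, 7 and picks c3; R would get -4.
- B: Player 2 compares 3, -8, -7 and picks c1; R would get -3.
- C: Player 2 compares 4, -1, -3 and picks c1; R would get -2.
- D: Player 2 compares 7, -4, -8 and picks c1; R would get -9.
R's induced payoffs are -4, -3, -2, -9, so R commits to C. Subgame-perfect outcome: (C, c1) with payoffs (-2, 4).
Now find the simultaneous Nash equilibrium.
R's best replies: c1→A; c2→B; c3→A.
Player 2's best replies: A→c3; B→c1; C→c1; D→c1.
Only (A, c3) has each player best-responding; Nash payoffs (-4, 7).
Sequential outcome (C, c1) differs from the Nash profile (A, c3).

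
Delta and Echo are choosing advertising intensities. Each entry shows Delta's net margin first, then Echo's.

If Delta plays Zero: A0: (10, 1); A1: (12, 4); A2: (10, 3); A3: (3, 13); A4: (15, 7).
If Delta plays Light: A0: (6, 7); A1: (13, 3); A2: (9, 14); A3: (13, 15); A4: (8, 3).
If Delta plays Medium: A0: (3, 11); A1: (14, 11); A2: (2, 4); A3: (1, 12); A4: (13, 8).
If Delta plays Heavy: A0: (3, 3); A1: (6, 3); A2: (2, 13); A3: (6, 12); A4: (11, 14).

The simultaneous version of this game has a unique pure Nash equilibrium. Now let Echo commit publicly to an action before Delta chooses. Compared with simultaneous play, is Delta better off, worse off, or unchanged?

unchanged

Delta best-responds to each possible Echo move:
- A0: BR = Zero, leader payoff 1.
- A1: BR = Medium, leader payoff 11.
- A2: BR = Zero, leader payoff 3.
- A3: BR = Light, leader payoff 15.
- A4: BR = Zero, leader payoff 7.
Among 1, 11, 3, 15, 7, the best is 15 at A3. Subgame-perfect outcome: (Light, A3) with payoffs (13, 15).
Under simultaneous play:
Delta's best replies: A0→Zero; A1→Medium; A2→Zero; A3→Light; A4→Zero.
Echo's best replies: Zero→A3; Light→A3; Medium→A3; Heavy→A4.
The unique mutual best reply is (Light, A3), giving (13, 15).
Delta earns 13 sequentially versus 13 at the Nash outcome: unchanged.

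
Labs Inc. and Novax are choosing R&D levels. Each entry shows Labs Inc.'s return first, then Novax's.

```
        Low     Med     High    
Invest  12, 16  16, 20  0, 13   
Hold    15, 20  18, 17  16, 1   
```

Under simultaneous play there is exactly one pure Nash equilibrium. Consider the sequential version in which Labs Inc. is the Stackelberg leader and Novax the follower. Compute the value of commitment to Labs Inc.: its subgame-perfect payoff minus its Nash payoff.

Backward induction with Labs Inc. moving first.
- Invest: Novax compares 16, 20, 13 and picks Med; Labs Inc. would get 16.
- Hold: Novax compares 20, 17, 1 and picks Low; Labs Inc. would get 15.
Labs Inc.'s induced payoffs are 16, 15, so Labs Inc. commits to Invest. Subgame-perfect outcome: (Invest, Med) with payoffs (16, 20).
Now find the simultaneous Nash equilibrium.
Labs Inc.'s best replies: Low→Hold; Med→Hold; High→Hold.
Novax's best replies: Invest→Med; Hold→Low.
Only (Hold, Low) has each player best-responding; Nash payoffs (15, 20).
Labs Inc.'s commitment gain: 16 − 15 = 1.

1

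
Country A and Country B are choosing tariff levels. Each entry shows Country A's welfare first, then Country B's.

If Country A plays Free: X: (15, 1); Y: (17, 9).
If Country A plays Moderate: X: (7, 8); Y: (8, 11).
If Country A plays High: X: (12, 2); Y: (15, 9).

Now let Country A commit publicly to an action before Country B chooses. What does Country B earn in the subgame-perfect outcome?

Solve by backward induction (Country A leads).
- Free → Country B plays Y (best of 1, 9); Country A gets 17.
- Moderate → Country B plays Y (best of 8, 11); Country A gets 8.
- High → Country B plays Y (best of 2, 9); Country A gets 15.
Among 17, 8, 15, the best is 17 at Free. Subgame-perfect outcome: (Free, Y) with payoffs (17, 9).

9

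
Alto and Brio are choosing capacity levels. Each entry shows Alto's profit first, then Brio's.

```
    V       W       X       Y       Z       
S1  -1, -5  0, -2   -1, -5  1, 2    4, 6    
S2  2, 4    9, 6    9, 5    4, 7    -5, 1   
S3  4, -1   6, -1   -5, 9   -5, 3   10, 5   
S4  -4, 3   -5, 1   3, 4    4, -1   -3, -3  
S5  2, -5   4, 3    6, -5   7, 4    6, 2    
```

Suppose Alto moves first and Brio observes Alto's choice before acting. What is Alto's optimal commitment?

S5

Brio best-responds to each possible Alto move:
- S1: BR = Z, leader payoff 4.
- S2: BR = Y, leader payoff 4.
- S3: BR = X, leader payoff -5.
- S4: BR = X, leader payoff 3.
- S5: BR = Y, leader payoff 7.
Alto's induced payoffs are 4, 4, -5, 3, 7, so Alto commits to S5. Subgame-perfect outcome: (S5, Y) with payoffs (7, 4).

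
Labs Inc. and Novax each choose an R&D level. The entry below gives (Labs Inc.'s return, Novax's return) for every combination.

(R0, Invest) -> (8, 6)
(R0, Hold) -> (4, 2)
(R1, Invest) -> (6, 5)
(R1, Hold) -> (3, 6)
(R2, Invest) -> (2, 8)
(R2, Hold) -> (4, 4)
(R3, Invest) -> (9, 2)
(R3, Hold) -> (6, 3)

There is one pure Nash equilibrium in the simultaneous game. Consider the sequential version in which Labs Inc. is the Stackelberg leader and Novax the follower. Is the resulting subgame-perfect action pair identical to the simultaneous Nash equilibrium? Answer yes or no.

Novax best-responds to each possible Labs Inc. move:
- R0: Novax compares 6, 2 and picks Invest; Labs Inc. would get 8.
- R1: Novax compares 5, 6 and picks Hold; Labs Inc. would get 3.
- R2: Novax compares 8, 4 and picks Invest; Labs Inc. would get 2.
- R3: Novax compares 2, 3 and picks Hold; Labs Inc. would get 6.
Labs Inc.'s induced payoffs are 8, 3, 2, 6, so Labs Inc. commits to R0. Subgame-perfect outcome: (R0, Invest) with payoffs (8, 6).
For the simultaneous game, intersect best replies.
Labs Inc.'s best replies: Invest→R3; Hold→R3.
Novax's best replies: R0→Invest; R1→Hold; R2→Invest; R3→Hold.
Only (R3, Hold) has each player best-responding; Nash payoffs (6, 3).
Sequential outcome (R0, Invest) differs from the Nash profile (R3, Hold).

no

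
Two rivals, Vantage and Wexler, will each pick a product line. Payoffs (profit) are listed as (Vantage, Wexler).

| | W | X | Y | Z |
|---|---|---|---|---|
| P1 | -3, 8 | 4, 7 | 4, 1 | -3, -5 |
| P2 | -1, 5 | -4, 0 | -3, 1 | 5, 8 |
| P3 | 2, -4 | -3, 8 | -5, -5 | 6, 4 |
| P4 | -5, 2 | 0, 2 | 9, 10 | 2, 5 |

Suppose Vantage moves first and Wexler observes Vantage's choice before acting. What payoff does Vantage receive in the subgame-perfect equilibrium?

9

Solve by backward induction (Vantage leads).
- P1 → Wexler plays W (best of 8, 7, 1, -5); Vantage gets -3.
- P2 → Wexler plays Z (best of 5, 0, 1, 8); Vantage gets 5.
- P3 → Wexler plays X (best of -4, 8, -5, 4); Vantage gets -3.
- P4 → Wexler plays Y (best of 2, 2, 10, 5); Vantage gets 9.
Among -3, 5, -3, 9, the best is 9 at P4. Subgame-perfect outcome: (P4, Y) with payoffs (9, 10).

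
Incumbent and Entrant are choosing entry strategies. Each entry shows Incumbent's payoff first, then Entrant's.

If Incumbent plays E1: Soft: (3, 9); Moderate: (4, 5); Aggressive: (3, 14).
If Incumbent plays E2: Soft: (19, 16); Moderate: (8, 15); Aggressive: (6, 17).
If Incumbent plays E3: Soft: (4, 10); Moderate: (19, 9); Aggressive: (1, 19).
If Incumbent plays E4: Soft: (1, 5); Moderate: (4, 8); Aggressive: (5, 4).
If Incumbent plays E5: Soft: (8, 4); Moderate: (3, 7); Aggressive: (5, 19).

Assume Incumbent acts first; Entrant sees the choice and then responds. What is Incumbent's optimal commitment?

E2

Entrant best-responds to each possible Incumbent move:
- E1: Entrant compares 9, 5, 14 and picks Aggressive; Incumbent would get 3.
- E2: Entrant compares 16, 15, 17 and picks Aggressive; Incumbent would get 6.
- E3: Entrant compares 10, 9, 19 and picks Aggressive; Incumbent would get 1.
- E4: Entrant compares 5, 8, 4 and picks Moderate; Incumbent would get 4.
- E5: Entrant compares 4, 7, 19 and picks Aggressive; Incumbent would get 5.
Maximizing over 3, 6, 1, 4, 5, Incumbent chooses E2. Subgame-perfect outcome: (E2, Aggressive) with payoffs (6, 17).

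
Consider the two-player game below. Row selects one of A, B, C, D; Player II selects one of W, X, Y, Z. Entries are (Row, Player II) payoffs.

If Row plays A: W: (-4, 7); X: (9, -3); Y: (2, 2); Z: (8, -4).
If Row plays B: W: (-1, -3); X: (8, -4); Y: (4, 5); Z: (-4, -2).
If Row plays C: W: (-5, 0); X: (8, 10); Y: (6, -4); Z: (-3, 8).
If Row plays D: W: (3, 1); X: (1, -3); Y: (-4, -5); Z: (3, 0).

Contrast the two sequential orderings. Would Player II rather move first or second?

second

If Row leads: Player II's best replies are A→W, B→Y, C→X, D→W; Row's induced payoffs -4, 4, 8, 3; outcome (C, X), payoffs (8, 10).
If Player II leads: Row's best replies are W→D, X→A, Y→C, Z→A; Player II's induced payoffs 1, -3, -4, -4; outcome (D, W), payoffs (3, 1).
Player II gets 1 moving first and 10 moving second, so Player II prefers to move second.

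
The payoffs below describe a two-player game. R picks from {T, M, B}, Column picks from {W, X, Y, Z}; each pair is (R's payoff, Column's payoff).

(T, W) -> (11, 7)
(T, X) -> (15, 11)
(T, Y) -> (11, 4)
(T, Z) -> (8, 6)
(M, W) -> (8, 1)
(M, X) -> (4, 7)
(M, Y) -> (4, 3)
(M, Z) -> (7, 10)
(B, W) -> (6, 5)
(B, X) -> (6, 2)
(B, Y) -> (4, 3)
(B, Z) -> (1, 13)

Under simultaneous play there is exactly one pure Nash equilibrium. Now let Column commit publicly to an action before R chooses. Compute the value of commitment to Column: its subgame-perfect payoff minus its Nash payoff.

0

R best-responds to each possible Column move:
- W: R compares 11, 8, 6 and picks T; Column would get 7.
- X: R compares 15, 4, 6 and picks T; Column would get 11.
- Y: R compares 11, 4, 4 and picks T; Column would get 4.
- Z: R compares 8, 7, 1 and picks T; Column would get 6.
Among 7, 11, 4, 6, the best is 11 at X. Subgame-perfect outcome: (T, X) with payoffs (15, 11).
Now find the simultaneous Nash equilibrium.
R's best replies: W→T; X→T; Y→T; Z→T.
Column's best replies: T→X; M→Z; B→Z.
The unique mutual best reply is (T, X), giving (15, 11).
Column's commitment gain: 11 − 11 = 0.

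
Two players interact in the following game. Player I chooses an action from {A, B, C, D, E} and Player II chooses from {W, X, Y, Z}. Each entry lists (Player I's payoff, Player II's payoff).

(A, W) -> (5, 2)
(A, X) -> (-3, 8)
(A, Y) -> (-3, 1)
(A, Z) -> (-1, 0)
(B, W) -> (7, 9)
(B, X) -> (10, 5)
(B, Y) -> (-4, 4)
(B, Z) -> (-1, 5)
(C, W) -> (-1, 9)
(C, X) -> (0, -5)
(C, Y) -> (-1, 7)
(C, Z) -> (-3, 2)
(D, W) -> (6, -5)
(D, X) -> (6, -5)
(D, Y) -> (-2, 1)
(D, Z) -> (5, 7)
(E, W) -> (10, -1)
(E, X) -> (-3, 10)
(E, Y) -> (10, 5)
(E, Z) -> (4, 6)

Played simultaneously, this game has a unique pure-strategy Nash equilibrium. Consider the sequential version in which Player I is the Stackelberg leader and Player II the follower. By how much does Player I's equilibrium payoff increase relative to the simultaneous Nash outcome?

2

Backward induction with Player I moving first.
- A: BR = X, leader payoff -3.
- B: BR = W, leader payoff 7.
- C: BR = W, leader payoff -1.
- D: BR = Z, leader payoff 5.
- E: BR = X, leader payoff -3.
Among -3, 7, -1, 5, -3, the best is 7 at B. Subgame-perfect outcome: (B, W) with payoffs (7, 9).
Now find the simultaneous Nash equilibrium.
Player I's best replies: W→E; X→B; Y→E; Z→D.
Player II's best replies: A→X; B→W; C→W; D→Z; E→X.
Only (D, Z) has each player best-responding; Nash payoffs (5, 7).
Player I's commitment gain: 7 − 5 = 2.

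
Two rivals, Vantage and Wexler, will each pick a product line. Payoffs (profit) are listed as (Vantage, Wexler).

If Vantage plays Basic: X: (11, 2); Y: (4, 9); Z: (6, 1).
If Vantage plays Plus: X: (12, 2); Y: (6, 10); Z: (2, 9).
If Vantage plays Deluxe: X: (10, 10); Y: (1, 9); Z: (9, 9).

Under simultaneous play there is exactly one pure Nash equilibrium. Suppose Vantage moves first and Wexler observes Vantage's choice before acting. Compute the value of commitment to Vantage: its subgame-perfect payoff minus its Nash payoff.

4

Backward induction with Vantage moving first.
- Basic: Wexler compares 2, 9, 1 and picks Y; Vantage would get 4.
- Plus: Wexler compares 2, 10, 9 and picks Y; Vantage would get 6.
- Deluxe: Wexler compares 10, 9, 9 and picks X; Vantage would get 10.
Maximizing over 4, 6, 10, Vantage chooses Deluxe. Subgame-perfect outcome: (Deluxe, X) with payoffs (10, 10).
Under simultaneous play:
Vantage's best replies: X→Plus; Y→Plus; Z→Deluxe.
Wexler's best replies: Basic→Y; Plus→Y; Deluxe→X.
The unique mutual best reply is (Plus, Y), giving (6, 10).
Vantage's commitment gain: 10 − 6 = 4.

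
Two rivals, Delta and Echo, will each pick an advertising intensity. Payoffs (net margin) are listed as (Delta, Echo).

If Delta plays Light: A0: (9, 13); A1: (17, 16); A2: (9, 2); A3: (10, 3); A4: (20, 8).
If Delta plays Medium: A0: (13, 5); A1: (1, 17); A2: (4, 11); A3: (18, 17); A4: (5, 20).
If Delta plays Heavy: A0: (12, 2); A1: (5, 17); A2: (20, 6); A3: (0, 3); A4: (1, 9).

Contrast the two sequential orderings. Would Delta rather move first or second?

second

If Delta leads: Echo's best replies are Light→A1, Medium→A4, Heavy→A1; Delta's induced payoffs 17, 5, 5; outcome (Light, A1), payoffs (17, 16).
If Echo leads: Delta's best replies are A0→Medium, A1→Light, A2→Heavy, A3→Medium, A4→Light; Echo's induced payoffs 5, 16, 6, 17, 8; outcome (Medium, A3), payoffs (18, 17).
Delta gets 17 moving first and 18 moving second, so Delta prefers to move second.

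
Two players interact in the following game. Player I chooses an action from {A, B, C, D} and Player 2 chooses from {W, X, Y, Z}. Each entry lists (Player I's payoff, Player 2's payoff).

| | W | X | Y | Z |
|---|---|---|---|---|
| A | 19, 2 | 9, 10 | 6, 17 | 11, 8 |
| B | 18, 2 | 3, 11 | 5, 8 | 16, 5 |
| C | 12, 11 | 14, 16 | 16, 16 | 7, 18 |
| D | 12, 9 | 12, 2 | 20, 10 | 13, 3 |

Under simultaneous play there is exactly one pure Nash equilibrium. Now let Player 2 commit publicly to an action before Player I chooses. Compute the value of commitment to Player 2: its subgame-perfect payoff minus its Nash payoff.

6

Solve by backward induction (Player 2 leads).
- W → Player I plays A (best of 19, 18, 12, 12); Player 2 gets 2.
- X → Player I plays C (best of 9, 3, 14, 12); Player 2 gets 16.
- Y → Player I plays D (best of 6, 5, 16, 20); Player 2 gets 10.
- Z → Player I plays B (best of 11, 16, 7, 13); Player 2 gets 5.
Player 2's induced payoffs are 2, 16, 10, 5, so Player 2 commits to X. Subgame-perfect outcome: (C, X) with payoffs (14, 16).
Under simultaneous play:
Player I's best replies: W→A; X→C; Y→D; Z→B.
Player 2's best replies: A→Y; B→X; C→Z; D→Y.
The unique mutual best reply is (D, Y), giving (20, 10).
Player 2's commitment gain: 16 − 10 = 6.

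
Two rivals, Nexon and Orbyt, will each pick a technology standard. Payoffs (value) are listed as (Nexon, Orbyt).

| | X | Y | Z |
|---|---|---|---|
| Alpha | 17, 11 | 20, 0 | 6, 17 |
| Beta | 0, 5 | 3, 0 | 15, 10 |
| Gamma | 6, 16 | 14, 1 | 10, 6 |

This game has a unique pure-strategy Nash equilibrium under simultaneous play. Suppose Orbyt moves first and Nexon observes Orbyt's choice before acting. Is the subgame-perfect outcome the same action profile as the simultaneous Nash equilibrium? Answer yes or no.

Solve by backward induction (Orbyt leads).
- X: Nexon compares 17, 0, 6 and picks Alpha; Orbyt would get 11.
- Y: Nexon compares 20, 3, 14 and picks Alpha; Orbyt would get 0.
- Z: Nexon compares 6, 15, 10 and picks Beta; Orbyt would get 10.
Maximizing over 11, 0, 10, Orbyt chooses X. Subgame-perfect outcome: (Alpha, X) with payoffs (17, 11).
Under simultaneous play:
Nexon's best replies: X→Alpha; Y→Alpha; Z→Beta.
Orbyt's best replies: Alpha→Z; Beta→Z; Gamma→X.
Only (Beta, Z) has each player best-responding; Nash payoffs (15, 10).
Sequential outcome (Alpha, X) differs from the Nash profile (Beta, Z).

no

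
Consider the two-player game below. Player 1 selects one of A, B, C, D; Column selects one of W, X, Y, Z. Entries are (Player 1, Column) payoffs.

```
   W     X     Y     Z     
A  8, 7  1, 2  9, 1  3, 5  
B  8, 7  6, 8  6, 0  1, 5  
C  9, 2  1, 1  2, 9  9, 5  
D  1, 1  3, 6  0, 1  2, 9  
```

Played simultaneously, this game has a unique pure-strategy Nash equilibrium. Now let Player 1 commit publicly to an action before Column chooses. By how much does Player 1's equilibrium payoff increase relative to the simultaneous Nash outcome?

2

Solve by backward induction (Player 1 leads).
- A → Column plays W (best of 7, 2, 1, 5); Player 1 gets 8.
- B → Column plays X (best of 7, 8, 0, 5); Player 1 gets 6.
- C → Column plays Y (best of 2, 1, 9, 5); Player 1 gets 2.
- D → Column plays Z (best of 1, 6, 1, 9); Player 1 gets 2.
Player 1's induced payoffs are 8, 6, 2, 2, so Player 1 commits to A. Subgame-perfect outcome: (A, W) with payoffs (8, 7).
For the simultaneous game, intersect best replies.
Player 1's best replies: W→C; X→B; Y→A; Z→C.
Column's best replies: A→W; B→X; C→Y; D→Z.
Only (B, X) has each player best-responding; Nash payoffs (6, 8).
Player 1's commitment gain: 8 − 6 = 2.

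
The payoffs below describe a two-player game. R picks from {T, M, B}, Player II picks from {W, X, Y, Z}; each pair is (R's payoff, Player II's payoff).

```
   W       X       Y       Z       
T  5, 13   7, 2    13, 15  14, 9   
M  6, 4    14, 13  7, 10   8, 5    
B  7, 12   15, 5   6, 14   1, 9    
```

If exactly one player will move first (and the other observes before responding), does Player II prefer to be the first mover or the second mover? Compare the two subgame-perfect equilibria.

first

If R leads: Player II's best replies are T→Y, M→X, B→Y; R's induced payoffs 13, 14, 6; outcome (M, X), payoffs (14, 13).
If Player II leads: R's best replies are W→B, X→B, Y→T, Z→T; Player II's induced payoffs 12, 5, 15, 9; outcome (T, Y), payoffs (13, 15).
Player II gets 15 moving first and 13 moving second, so Player II prefers to move first.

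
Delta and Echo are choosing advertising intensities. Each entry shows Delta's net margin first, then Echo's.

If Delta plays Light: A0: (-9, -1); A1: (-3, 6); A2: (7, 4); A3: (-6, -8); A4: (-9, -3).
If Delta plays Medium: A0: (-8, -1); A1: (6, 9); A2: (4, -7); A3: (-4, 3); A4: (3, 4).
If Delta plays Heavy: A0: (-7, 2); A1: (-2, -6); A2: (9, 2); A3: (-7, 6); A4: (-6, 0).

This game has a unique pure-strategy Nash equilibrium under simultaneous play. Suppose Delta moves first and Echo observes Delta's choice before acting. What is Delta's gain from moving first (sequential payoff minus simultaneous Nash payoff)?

Backward induction with Delta moving first.
- Light → Echo plays A1 (best of -1, 6, 4, -8, -3); Delta gets -3.
- Medium → Echo plays A1 (best of -1, 9, -7, 3, 4); Delta gets 6.
- Heavy → Echo plays A3 (best of 2, -6, 2, 6, 0); Delta gets -7.
Delta's induced payoffs are -3, 6, -7, so Delta commits to Medium. Subgame-perfect outcome: (Medium, A1) with payoffs (6, 9).
Under simultaneous play:
Delta's best replies: A0→Heavy; A1→Medium; A2→Heavy; A3→Medium; A4→Medium.
Echo's best replies: Light→A1; Medium→A1; Heavy→A3.
Only (Medium, A1) has each player best-responding; Nash payoffs (6, 9).
Delta's commitment gain: 6 − 6 = 0.

0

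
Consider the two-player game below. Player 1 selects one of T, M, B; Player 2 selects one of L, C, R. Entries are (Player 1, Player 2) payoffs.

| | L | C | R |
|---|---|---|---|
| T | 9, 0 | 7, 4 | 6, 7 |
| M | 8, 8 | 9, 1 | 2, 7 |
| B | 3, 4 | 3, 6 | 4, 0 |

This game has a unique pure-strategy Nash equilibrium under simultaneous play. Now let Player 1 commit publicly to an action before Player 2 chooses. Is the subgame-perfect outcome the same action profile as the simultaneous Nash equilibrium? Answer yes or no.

Solve by backward induction (Player 1 leads).
- T → Player 2 plays R (best of 0, 4, 7); Player 1 gets 6.
- M → Player 2 plays L (best of 8, 1, 7); Player 1 gets 8.
- B → Player 2 plays C (best of 4, 6, 0); Player 1 gets 3.
Maximizing over 6, 8, 3, Player 1 chooses M. Subgame-perfect outcome: (M, L) with payoffs (8, 8).
Now find the simultaneous Nash equilibrium.
Player 1's best replies: L→T; C→M; R→T.
Player 2's best replies: T→R; M→L; B→C.
The unique mutual best reply is (T, R), giving (6, 7).
Sequential outcome (M, L) differs from the Nash profile (T, R).

no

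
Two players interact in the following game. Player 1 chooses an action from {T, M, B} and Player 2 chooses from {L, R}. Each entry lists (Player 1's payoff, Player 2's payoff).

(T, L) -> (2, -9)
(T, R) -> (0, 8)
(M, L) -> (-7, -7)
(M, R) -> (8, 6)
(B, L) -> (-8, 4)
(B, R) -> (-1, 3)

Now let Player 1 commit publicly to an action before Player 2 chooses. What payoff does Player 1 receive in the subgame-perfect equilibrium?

8

Backward induction with Player 1 moving first.
- T: BR = R, leader payoff 0.
- M: BR = R, leader payoff 8.
- B: BR = L, leader payoff -8.
Among 0, 8, -8, the best is 8 at M. Subgame-perfect outcome: (M, R) with payoffs (8, 6).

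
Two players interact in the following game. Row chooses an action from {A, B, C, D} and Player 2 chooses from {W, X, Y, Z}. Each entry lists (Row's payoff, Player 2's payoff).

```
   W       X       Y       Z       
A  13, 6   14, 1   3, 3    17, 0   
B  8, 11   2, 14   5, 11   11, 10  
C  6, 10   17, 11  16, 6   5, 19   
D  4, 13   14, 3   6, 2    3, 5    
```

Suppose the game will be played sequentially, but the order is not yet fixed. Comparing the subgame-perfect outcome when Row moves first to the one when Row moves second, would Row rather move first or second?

If Row leads: Player 2's best replies are A→W, B→X, C→Z, D→W; Row's induced payoffs 13, 2, 5, 4; outcome (A, W), payoffs (13, 6).
If Player 2 leads: Row's best replies are W→A, X→C, Y→C, Z→A; Player 2's induced payoffs 6, 11, 6, 0; outcome (C, X), payoffs (17, 11).
Row gets 13 moving first and 17 moving second, so Row prefers to move second.

second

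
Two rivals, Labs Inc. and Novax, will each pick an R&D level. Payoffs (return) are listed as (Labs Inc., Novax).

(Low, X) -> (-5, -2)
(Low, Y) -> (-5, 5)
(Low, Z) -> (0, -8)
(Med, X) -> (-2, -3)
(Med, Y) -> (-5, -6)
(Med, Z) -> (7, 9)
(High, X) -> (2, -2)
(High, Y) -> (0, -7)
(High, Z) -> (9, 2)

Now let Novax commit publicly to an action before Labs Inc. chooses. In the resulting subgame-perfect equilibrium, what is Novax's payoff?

2

Solve by backward induction (Novax leads).
- X: BR = High, leader payoff -2.
- Y: BR = High, leader payoff -7.
- Z: BR = High, leader payoff 2.
Among -2, -7, 2, the best is 2 at Z. Subgame-perfect outcome: (High, Z) with payoffs (9, 2).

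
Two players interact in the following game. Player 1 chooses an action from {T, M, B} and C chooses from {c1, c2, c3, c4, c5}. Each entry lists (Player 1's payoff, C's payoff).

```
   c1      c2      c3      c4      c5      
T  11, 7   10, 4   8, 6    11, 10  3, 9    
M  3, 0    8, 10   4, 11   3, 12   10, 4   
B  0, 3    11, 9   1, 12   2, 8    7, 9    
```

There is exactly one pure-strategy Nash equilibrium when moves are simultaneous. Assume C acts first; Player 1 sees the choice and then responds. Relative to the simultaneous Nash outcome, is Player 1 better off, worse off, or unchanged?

Solve by backward induction (C leads).
- c1 → Player 1 plays T (best of 11, 3, 0); C gets 7.
- c2 → Player 1 plays B (best of 10, 8, 11); C gets 9.
- c3 → Player 1 plays T (best of 8, 4, 1); C gets 6.
- c4 → Player 1 plays T (best of 11, 3, 2); C gets 10.
- c5 → Player 1 plays M (best of 3, 10, 7); C gets 4.
C's induced payoffs are 7, 9, 6, 10, 4, so C commits to c4. Subgame-perfect outcome: (T, c4) with payoffs (11, 10).
Under simultaneous play:
Player 1's best replies: c1→T; c2→B; c3→T; c4→T; c5→M.
C's best replies: T→c4; M→c4; B→c3.
The unique mutual best reply is (T, c4), giving (11, 10).
Player 1 earns 11 sequentially versus 11 at the Nash outcome: unchanged.

unchanged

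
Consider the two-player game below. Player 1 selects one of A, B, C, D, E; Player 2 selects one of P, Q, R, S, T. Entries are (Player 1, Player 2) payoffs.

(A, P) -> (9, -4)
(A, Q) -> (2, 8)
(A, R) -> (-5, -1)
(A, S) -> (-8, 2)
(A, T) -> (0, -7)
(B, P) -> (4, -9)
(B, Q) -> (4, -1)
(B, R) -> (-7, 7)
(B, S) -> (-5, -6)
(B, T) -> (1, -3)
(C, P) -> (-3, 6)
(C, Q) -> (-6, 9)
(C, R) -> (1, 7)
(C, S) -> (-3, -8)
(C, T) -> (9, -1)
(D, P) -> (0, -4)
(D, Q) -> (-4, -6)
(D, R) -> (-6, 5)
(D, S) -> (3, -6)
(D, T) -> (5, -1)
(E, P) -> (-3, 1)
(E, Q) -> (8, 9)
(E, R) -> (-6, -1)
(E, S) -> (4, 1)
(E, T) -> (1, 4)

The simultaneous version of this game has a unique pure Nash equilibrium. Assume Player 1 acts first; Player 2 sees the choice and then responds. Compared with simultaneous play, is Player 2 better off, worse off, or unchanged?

unchanged

Work backward from Player 2's decision.
- A: BR = Q, leader payoff 2.
- B: BR = R, leader payoff -7.
- C: BR = Q, leader payoff -6.
- D: BR = R, leader payoff -6.
- E: BR = Q, leader payoff 8.
Player 1's induced payoffs are 2, -7, -6, -6, 8, so Player 1 commits to E. Subgame-perfect outcome: (E, Q) with payoffs (8, 9).
For the simultaneous game, intersect best replies.
Player 1's best replies: P→A; Q→E; R→C; S→E; T→C.
Player 2's best replies: A→Q; B→R; C→Q; D→R; E→Q.
Only (E, Q) has each player best-responding; Nash payoffs (8, 9).
Player 2 earns 9 sequentially versus 9 at the Nash outcome: unchanged.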